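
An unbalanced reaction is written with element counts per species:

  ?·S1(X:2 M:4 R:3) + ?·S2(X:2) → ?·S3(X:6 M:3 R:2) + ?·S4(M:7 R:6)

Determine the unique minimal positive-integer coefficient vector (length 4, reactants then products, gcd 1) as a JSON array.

X: 4·2+5·2 = 18 | 3·6+1·0 = 18
M: 4·4+5·0 = 16 | 3·3+1·7 = 16
R: 4·3+5·0 = 12 | 3·2+1·6 = 12
gcd(4,5,3,1) = 1

Coefficients: [4, 5, 3, 1]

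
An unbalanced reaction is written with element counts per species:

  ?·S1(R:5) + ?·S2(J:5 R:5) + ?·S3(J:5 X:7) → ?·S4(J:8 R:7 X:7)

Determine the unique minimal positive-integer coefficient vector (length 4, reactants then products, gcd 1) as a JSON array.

Coefficients: [4, 3, 5, 5]

J: 4·0+3·5+5·5 = 40 | 5·8 = 40
R: 4·5+3·5+5·0 = 35 | 5·7 = 35
X: 4·0+3·0+5·7 = 35 | 5·7 = 35
gcd(4,3,5,5) = 1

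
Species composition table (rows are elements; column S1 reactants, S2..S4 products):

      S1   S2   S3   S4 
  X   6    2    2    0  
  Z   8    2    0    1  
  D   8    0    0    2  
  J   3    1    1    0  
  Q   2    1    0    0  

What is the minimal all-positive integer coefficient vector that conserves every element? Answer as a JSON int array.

X: 1·6 = 6 | 2·2+1·2+4·0 = 6
Z: 1·8 = 8 | 2·2+1·0+4·1 = 8
D: 1·8 = 8 | 2·0+1·0+4·2 = 8
J: 1·3 = 3 | 2·1+1·1+4·0 = 3
Q: 1·2 = 2 | 2·1+1·0+4·0 = 2
gcd(1,2,1,4) = 1

Coefficients: [1, 2, 1, 4]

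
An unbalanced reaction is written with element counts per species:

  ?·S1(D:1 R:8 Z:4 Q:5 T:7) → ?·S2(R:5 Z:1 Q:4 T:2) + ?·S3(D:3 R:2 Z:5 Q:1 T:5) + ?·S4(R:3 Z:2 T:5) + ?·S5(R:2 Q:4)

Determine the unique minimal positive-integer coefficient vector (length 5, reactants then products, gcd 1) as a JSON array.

D: 6·1 = 6 | 6·0+2·3+4·0+1·0 = 6
R: 6·8 = 48 | 6·5+2·2+4·3+1·2 = 48
Z: 6·4 = 24 | 6·1+2·5+4·2+1·0 = 24
Q: 6·5 = 30 | 6·4+2·1+4·0+1·4 = 30
T: 6·7 = 42 | 6·2+2·5+4·5+1·0 = 42
gcd(6,6,2,4,1) = 1

Coefficients: [6, 6, 2, 4, 1]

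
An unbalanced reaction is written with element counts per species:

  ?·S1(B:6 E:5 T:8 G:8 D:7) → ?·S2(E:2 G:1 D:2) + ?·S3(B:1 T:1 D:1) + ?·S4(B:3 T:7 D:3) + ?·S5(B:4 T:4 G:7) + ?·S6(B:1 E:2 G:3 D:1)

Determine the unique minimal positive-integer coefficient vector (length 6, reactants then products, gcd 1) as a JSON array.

B: 4·6 = 24 | 6·0+3·1+3·3+2·4+4·1 = 24
E: 4·5 = 20 | 6·2+3·0+3·0+2·0+4·2 = 20
T: 4·8 = 32 | 6·0+3·1+3·7+2·4+4·0 = 32
G: 4·8 = 32 | 6·1+3·0+3·0+2·7+4·3 = 32
D: 4·7 = 28 | 6·2+3·1+3·3+2·0+4·1 = 28
gcd(4,6,3,3,2,4) = 1

Coefficients: [4, 6, 3, 3, 2, 4]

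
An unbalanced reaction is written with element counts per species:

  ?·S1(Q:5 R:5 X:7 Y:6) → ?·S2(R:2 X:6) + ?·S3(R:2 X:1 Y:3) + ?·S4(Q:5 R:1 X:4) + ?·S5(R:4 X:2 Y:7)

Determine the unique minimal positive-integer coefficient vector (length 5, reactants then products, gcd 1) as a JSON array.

Coefficients: [5, 1, 3, 5, 3]

Q: 5·5 = 25 | 1·0+3·0+5·5+3·0 = 25
R: 5·5 = 25 | 1·2+3·2+5·1+3·4 = 25
X: 5·7 = 35 | 1·6+3·1+5·4+3·2 = 35
Y: 5·6 = 30 | 1·0+3·3+5·0+3·7 = 30
gcd(5,1,3,5,3) = 1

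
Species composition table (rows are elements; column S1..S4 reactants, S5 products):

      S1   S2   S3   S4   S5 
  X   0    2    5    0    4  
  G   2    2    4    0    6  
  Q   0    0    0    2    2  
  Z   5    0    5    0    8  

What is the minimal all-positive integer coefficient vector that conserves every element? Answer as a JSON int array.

X: 6·0+5·2+2·5+5·0 = 20 | 5·4 = 20
G: 6·2+5·2+2·4+5·0 = 30 | 5·6 = 30
Q: 6·0+5·0+2·0+5·2 = 10 | 5·2 = 10
Z: 6·5+5·0+2·5+5·0 = 40 | 5·8 = 40
gcd(6,5,2,5,5) = 1

Coefficients: [6, 5, 2, 5, 5]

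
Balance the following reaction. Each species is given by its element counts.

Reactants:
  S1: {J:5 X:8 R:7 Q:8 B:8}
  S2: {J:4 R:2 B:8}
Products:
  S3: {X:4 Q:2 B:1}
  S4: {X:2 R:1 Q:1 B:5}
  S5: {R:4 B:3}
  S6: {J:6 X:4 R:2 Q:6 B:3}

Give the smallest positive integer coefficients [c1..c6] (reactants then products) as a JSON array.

J: 4·5+1·4 = 24 | 3·0+2·0+5·0+4·6 = 24
X: 4·8+1·0 = 32 | 3·4+2·2+5·0+4·4 = 32
R: 4·7+1·2 = 30 | 3·0+2·1+5·4+4·2 = 30
Q: 4·8+1·0 = 32 | 3·2+2·1+5·0+4·6 = 32
B: 4·8+1·8 = 40 | 3·1+2·5+5·3+4·3 = 40
gcd(4,1,3,2,5,4) = 1

Coefficients: [4, 1, 3, 2, 5, 4]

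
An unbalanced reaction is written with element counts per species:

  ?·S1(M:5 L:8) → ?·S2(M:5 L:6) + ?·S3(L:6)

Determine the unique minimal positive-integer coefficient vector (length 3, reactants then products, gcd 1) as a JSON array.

Coefficients: [3, 3, 1]

M: 3·5 = 15 | 3·5+1·0 = 15
L: 3·8 = 24 | 3·6+1·6 = 24
gcd(3,3,1) = 1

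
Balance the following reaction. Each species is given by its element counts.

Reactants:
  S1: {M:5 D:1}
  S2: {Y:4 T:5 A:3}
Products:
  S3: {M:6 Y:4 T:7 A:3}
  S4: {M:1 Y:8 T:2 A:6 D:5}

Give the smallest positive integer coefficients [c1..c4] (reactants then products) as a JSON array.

M: 5·5+6·0 = 25 | 4·6+1·1 = 25
Y: 5·0+6·4 = 24 | 4·4+1·8 = 24
T: 5·0+6·5 = 30 | 4·7+1·2 = 30
A: 5·0+6·3 = 18 | 4·3+1·6 = 18
D: 5·1+6·0 = 5 | 4·0+1·5 = 5
gcd(5,6,4,1) = 1

Coefficients: [5, 6, 4, 1]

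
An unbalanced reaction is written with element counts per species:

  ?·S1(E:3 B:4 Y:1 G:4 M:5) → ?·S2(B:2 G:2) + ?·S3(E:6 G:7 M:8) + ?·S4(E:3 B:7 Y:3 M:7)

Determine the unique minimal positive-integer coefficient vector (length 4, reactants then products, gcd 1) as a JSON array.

E: 6·3 = 18 | 5·0+2·6+2·3 = 18
B: 6·4 = 24 | 5·2+2·0+2·7 = 24
Y: 6·1 = 6 | 5·0+2·0+2·3 = 6
G: 6·4 = 24 | 5·2+2·7+2·0 = 24
M: 6·5 = 30 | 5·0+2·8+2·7 = 30
gcd(6,5,2,2) = 1

Coefficients: [6, 5, 2, 2]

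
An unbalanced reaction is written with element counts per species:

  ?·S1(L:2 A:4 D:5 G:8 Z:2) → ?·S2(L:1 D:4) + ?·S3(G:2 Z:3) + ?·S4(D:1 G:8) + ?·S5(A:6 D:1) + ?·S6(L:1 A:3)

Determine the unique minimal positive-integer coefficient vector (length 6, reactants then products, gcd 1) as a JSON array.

Coefficients: [6, 6, 4, 5, 1, 6]

L: 6·2 = 12 | 6·1+4·0+5·0+1·0+6·1 = 12
A: 6·4 = 24 | 6·0+4·0+5·0+1·6+6·3 = 24
D: 6·5 = 30 | 6·4+4·0+5·1+1·1+6·0 = 30
G: 6·8 = 48 | 6·0+4·2+5·8+1·0+6·0 = 48
Z: 6·2 = 12 | 6·0+4·3+5·0+1·0+6·0 = 12
gcd(6,6,4,5,1,6) = 1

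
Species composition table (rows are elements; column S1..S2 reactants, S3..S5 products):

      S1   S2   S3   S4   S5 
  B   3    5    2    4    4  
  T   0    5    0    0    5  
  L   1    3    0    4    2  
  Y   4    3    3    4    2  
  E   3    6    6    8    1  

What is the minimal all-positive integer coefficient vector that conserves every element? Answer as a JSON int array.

B: 3·3+5·5 = 34 | 3·2+2·4+5·4 = 34
T: 3·0+5·5 = 25 | 3·0+2·0+5·5 = 25
L: 3·1+5·3 = 18 | 3·0+2·4+5·2 = 18
Y: 3·4+5·3 = 27 | 3·3+2·4+5·2 = 27
E: 3·3+5·6 = 39 | 3·6+2·8+5·1 = 39
gcd(3,5,3,2,5) = 1

Coefficients: [3, 5, 3, 2, 5]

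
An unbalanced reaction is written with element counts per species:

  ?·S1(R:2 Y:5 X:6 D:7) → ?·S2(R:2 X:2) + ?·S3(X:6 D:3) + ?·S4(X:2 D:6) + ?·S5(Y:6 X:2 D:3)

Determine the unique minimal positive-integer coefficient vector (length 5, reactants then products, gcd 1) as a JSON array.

R: 6·2 = 12 | 6·2+1·0+4·0+5·0 = 12
Y: 6·5 = 30 | 6·0+1·0+4·0+5·6 = 30
X: 6·6 = 36 | 6·2+1·6+4·2+5·2 = 36
D: 6·7 = 42 | 6·0+1·3+4·6+5·3 = 42
gcd(6,6,1,4,5) = 1

Coefficients: [6, 6, 1, 4, 5]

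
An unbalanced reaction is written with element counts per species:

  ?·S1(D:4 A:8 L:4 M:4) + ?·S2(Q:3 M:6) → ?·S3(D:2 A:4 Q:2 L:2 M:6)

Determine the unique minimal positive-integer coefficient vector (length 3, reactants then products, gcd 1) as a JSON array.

D: 3·4+4·0 = 12 | 6·2 = 12
A: 3·8+4·0 = 24 | 6·4 = 24
Q: 3·0+4·3 = 12 | 6·2 = 12
L: 3·4+4·0 = 12 | 6·2 = 12
M: 3·4+4·6 = 36 | 6·6 = 36
gcd(3,4,6) = 1

Coefficients: [3, 4, 6]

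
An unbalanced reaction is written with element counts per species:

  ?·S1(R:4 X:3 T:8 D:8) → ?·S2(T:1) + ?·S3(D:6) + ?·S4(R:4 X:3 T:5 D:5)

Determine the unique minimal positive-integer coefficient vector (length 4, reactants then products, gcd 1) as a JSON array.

Coefficients: [2, 6, 1, 2]

R: 2·4 = 8 | 6·0+1·0+2·4 = 8
X: 2·3 = 6 | 6·0+1·0+2·3 = 6
T: 2·8 = 16 | 6·1+1·0+2·5 = 16
D: 2·8 = 16 | 6·0+1·6+2·5 = 16
gcd(2,6,1,2) = 1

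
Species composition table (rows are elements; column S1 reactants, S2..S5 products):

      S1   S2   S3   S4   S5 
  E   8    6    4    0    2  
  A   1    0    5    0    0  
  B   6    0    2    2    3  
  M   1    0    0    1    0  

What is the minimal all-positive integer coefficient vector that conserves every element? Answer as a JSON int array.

Coefficients: [5, 4, 1, 5, 6]

E: 5·8 = 40 | 4·6+1·4+5·0+6·2 = 40
A: 5·1 = 5 | 4·0+1·5+5·0+6·0 = 5
B: 5·6 = 30 | 4·0+1·2+5·2+6·3 = 30
M: 5·1 = 5 | 4·0+1·0+5·1+6·0 = 5
gcd(5,4,1,5,6) = 1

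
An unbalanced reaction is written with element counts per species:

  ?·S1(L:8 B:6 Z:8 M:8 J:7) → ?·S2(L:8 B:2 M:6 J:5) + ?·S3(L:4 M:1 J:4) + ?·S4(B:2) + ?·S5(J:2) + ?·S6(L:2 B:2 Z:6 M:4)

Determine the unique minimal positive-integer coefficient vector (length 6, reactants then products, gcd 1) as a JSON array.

L: 3·8 = 24 | 1·8+2·4+4·0+4·0+4·2 = 24
B: 3·6 = 18 | 1·2+2·0+4·2+4·0+4·2 = 18
Z: 3·8 = 24 | 1·0+2·0+4·0+4·0+4·6 = 24
M: 3·8 = 24 | 1·6+2·1+4·0+4·0+4·4 = 24
J: 3·7 = 21 | 1·5+2·4+4·0+4·2+4·0 = 21
gcd(3,1,2,4,4,4) = 1

Coefficients: [3, 1, 2, 4, 4, 4]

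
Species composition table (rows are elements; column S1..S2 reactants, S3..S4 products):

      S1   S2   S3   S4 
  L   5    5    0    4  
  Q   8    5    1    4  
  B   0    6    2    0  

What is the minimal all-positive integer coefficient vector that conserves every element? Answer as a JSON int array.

L: 2·5+2·5 = 20 | 6·0+5·4 = 20
Q: 2·8+2·5 = 26 | 6·1+5·4 = 26
B: 2·0+2·6 = 12 | 6·2+5·0 = 12
gcd(2,2,6,5) = 1

Coefficients: [2, 2, 6, 5]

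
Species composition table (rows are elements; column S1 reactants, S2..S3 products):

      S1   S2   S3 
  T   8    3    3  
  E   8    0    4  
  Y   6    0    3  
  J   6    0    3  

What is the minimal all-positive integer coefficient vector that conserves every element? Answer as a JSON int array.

T: 3·8 = 24 | 2·3+6·3 = 24
E: 3·8 = 24 | 2·0+6·4 = 24
Y: 3·6 = 18 | 2·0+6·3 = 18
J: 3·6 = 18 | 2·0+6·3 = 18
gcd(3,2,6) = 1

Coefficients: [3, 2, 6]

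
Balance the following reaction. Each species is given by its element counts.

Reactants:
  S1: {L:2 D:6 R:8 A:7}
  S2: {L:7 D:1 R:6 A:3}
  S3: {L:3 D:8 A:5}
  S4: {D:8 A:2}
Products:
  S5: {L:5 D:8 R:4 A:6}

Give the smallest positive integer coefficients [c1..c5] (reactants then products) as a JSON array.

L: 1·2+2·7+3·3+1·0 = 25 | 5·5 = 25
D: 1·6+2·1+3·8+1·8 = 40 | 5·8 = 40
R: 1·8+2·6+3·0+1·0 = 20 | 5·4 = 20
A: 1·7+2·3+3·5+1·2 = 30 | 5·6 = 30
gcd(1,2,3,1,5) = 1

Coefficients: [1, 2, 3, 1, 5]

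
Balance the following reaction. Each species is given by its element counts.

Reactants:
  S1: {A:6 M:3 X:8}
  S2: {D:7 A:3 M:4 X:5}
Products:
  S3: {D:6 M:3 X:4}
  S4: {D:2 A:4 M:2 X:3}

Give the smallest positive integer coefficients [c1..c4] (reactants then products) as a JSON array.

Coefficients: [1, 6, 5, 6]

D: 1·0+6·7 = 42 | 5·6+6·2 = 42
A: 1·6+6·3 = 24 | 5·0+6·4 = 24
M: 1·3+6·4 = 27 | 5·3+6·2 = 27
X: 1·8+6·5 = 38 | 5·4+6·3 = 38
gcd(1,6,5,6) = 1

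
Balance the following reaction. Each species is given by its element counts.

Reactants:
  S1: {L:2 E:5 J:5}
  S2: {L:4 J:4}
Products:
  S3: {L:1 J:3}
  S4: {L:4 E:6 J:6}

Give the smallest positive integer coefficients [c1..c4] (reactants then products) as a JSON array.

L: 6·2+3·4 = 24 | 4·1+5·4 = 24
E: 6·5+3·0 = 30 | 4·0+5·6 = 30
J: 6·5+3·4 = 42 | 4·3+5·6 = 42
gcd(6,3,4,5) = 1

Coefficients: [6, 3, 4, 5]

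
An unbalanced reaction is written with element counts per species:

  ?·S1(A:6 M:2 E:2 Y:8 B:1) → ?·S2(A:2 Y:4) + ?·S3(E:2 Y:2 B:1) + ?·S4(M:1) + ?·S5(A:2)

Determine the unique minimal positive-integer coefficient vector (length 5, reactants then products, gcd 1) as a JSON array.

A: 2·6 = 12 | 3·2+2·0+4·0+3·2 = 12
M: 2·2 = 4 | 3·0+2·0+4·1+3·0 = 4
E: 2·2 = 4 | 3·0+2·2+4·0+3·0 = 4
Y: 2·8 = 16 | 3·4+2·2+4·0+3·0 = 16
B: 2·1 = 2 | 3·0+2·1+4·0+3·0 = 2
gcd(2,3,2,4,3) = 1

Coefficients: [2, 3, 2, 4, 3]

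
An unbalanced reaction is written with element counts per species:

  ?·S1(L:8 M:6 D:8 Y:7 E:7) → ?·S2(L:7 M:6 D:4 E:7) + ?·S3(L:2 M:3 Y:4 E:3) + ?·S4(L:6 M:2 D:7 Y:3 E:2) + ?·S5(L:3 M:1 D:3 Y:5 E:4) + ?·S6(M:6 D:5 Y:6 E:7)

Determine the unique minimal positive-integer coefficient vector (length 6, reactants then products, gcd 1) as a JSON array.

Coefficients: [5, 1, 3, 4, 1, 1]

L: 5·8 = 40 | 1·7+3·2+4·6+1·3+1·0 = 40
M: 5·6 = 30 | 1·6+3·3+4·2+1·1+1·6 = 30
D: 5·8 = 40 | 1·4+3·0+4·7+1·3+1·5 = 40
Y: 5·7 = 35 | 1·0+3·4+4·3+1·5+1·6 = 35
E: 5·7 = 35 | 1·7+3·3+4·2+1·4+1·7 = 35
gcd(5,1,3,4,1,1) = 1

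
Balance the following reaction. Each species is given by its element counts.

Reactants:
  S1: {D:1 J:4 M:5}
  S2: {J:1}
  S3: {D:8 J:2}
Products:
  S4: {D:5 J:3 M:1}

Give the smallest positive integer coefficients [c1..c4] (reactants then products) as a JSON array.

Coefficients: [1, 5, 3, 5]

D: 1·1+5·0+3·8 = 25 | 5·5 = 25
J: 1·4+5·1+3·2 = 15 | 5·3 = 15
M: 1·5+5·0+3·0 = 5 | 5·1 = 5
gcd(1,5,3,5) = 1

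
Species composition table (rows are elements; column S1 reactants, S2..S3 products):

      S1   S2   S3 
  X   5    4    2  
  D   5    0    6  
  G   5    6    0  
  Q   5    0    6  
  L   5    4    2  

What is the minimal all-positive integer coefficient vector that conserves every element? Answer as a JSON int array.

Coefficients: [6, 5, 5]

X: 6·5 = 30 | 5·4+5·2 = 30
D: 6·5 = 30 | 5·0+5·6 = 30
G: 6·5 = 30 | 5·6+5·0 = 30
Q: 6·5 = 30 | 5·0+5·6 = 30
L: 6·5 = 30 | 5·4+5·2 = 30
gcd(6,5,5) = 1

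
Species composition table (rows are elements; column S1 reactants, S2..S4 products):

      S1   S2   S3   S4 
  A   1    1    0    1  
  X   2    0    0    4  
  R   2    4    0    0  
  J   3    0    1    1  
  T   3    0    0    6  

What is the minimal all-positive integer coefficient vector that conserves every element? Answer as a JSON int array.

Coefficients: [2, 1, 5, 1]

A: 2·1 = 2 | 1·1+5·0+1·1 = 2
X: 2·2 = 4 | 1·0+5·0+1·4 = 4
R: 2·2 = 4 | 1·4+5·0+1·0 = 4
J: 2·3 = 6 | 1·0+5·1+1·1 = 6
T: 2·3 = 6 | 1·0+5·0+1·6 = 6
gcd(2,1,5,1) = 1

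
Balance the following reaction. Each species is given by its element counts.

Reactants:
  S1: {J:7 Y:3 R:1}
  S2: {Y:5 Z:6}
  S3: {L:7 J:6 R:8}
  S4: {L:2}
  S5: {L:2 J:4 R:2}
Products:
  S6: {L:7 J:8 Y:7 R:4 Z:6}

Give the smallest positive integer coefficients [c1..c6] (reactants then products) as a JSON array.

L: 2·0+3·0+1·7+6·2+1·2 = 21 | 3·7 = 21
J: 2·7+3·0+1·6+6·0+1·4 = 24 | 3·8 = 24
Y: 2·3+3·5+1·0+6·0+1·0 = 21 | 3·7 = 21
R: 2·1+3·0+1·8+6·0+1·2 = 12 | 3·4 = 12
Z: 2·0+3·6+1·0+6·0+1·0 = 18 | 3·6 = 18
gcd(2,3,1,6,1,3) = 1

Coefficients: [2, 3, 1, 6, 1, 3]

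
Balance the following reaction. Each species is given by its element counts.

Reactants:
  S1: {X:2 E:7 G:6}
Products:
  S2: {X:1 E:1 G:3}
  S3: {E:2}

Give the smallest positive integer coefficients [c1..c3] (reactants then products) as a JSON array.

Coefficients: [2, 4, 5]

X: 2·2 = 4 | 4·1+5·0 = 4
E: 2·7 = 14 | 4·1+5·2 = 14
G: 2·6 = 12 | 4·3+5·0 = 12
gcd(2,4,5) = 1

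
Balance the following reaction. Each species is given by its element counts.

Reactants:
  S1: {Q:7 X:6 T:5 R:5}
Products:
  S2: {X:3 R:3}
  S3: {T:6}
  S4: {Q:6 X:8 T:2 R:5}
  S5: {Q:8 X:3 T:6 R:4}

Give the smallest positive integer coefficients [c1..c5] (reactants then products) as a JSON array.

Coefficients: [6, 1, 1, 3, 3]

Q: 6·7 = 42 | 1·0+1·0+3·6+3·8 = 42
X: 6·6 = 36 | 1·3+1·0+3·8+3·3 = 36
T: 6·5 = 30 | 1·0+1·6+3·2+3·6 = 30
R: 6·5 = 30 | 1·3+1·0+3·5+3·4 = 30
gcd(6,1,1,3,3) = 1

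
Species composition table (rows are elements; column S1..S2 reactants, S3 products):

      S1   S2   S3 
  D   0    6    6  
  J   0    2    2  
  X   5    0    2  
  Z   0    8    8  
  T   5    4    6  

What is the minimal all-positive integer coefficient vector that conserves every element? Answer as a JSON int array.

Coefficients: [2, 5, 5]

D: 2·0+5·6 = 30 | 5·6 = 30
J: 2·0+5·2 = 10 | 5·2 = 10
X: 2·5+5·0 = 10 | 5·2 = 10
Z: 2·0+5·8 = 40 | 5·8 = 40
T: 2·5+5·4 = 30 | 5·6 = 30
gcd(2,5,5) = 1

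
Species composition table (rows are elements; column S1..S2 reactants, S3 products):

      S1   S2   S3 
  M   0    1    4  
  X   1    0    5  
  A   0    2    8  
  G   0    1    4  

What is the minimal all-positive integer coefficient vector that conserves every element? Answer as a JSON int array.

M: 5·0+4·1 = 4 | 1·4 = 4
X: 5·1+4·0 = 5 | 1·5 = 5
A: 5·0+4·2 = 8 | 1·8 = 8
G: 5·0+4·1 = 4 | 1·4 = 4
gcd(5,4,1) = 1

Coefficients: [5, 4, 1]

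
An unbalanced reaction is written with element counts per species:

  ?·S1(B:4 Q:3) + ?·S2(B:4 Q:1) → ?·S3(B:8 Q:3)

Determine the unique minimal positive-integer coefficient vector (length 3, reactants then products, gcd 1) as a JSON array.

Coefficients: [1, 3, 2]

B: 1·4+3·4 = 16 | 2·8 = 16
Q: 1·3+3·1 = 6 | 2·3 = 6
gcd(1,3,2) = 1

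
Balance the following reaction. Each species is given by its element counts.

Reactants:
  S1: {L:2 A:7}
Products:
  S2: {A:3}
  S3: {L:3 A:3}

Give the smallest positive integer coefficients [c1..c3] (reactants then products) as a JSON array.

Coefficients: [3, 5, 2]

L: 3·2 = 6 | 5·0+2·3 = 6
A: 3·7 = 21 | 5·3+2·3 = 21
gcd(3,5,2) = 1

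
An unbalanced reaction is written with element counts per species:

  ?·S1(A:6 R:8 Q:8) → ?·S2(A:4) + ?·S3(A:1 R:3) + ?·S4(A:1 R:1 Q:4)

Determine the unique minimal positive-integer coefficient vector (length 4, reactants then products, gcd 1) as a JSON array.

Coefficients: [2, 1, 4, 4]

A: 2·6 = 12 | 1·4+4·1+4·1 = 12
R: 2·8 = 16 | 1·0+4·3+4·1 = 16
Q: 2·8 = 16 | 1·0+4·0+4·4 = 16
gcd(2,1,4,4) = 1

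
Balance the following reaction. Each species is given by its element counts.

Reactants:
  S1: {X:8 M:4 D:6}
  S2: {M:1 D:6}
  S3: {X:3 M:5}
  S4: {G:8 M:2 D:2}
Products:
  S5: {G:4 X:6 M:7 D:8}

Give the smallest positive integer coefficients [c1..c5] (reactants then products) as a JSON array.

G: 3·0+4·0+4·0+3·8 = 24 | 6·4 = 24
X: 3·8+4·0+4·3+3·0 = 36 | 6·6 = 36
M: 3·4+4·1+4·5+3·2 = 42 | 6·7 = 42
D: 3·6+4·6+4·0+3·2 = 48 | 6·8 = 48
gcd(3,4,4,3,6) = 1

Coefficients: [3, 4, 4, 3, 6]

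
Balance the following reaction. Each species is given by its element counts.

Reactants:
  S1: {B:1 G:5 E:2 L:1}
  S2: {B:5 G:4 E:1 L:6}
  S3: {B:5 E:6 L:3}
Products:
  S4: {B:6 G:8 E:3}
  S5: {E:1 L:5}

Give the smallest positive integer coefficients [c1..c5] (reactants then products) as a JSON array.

B: 4·1+3·5+1·5 = 24 | 4·6+5·0 = 24
G: 4·5+3·4+1·0 = 32 | 4·8+5·0 = 32
E: 4·2+3·1+1·6 = 17 | 4·3+5·1 = 17
L: 4·1+3·6+1·3 = 25 | 4·0+5·5 = 25
gcd(4,3,1,4,5) = 1

Coefficients: [4, 3, 1, 4, 5]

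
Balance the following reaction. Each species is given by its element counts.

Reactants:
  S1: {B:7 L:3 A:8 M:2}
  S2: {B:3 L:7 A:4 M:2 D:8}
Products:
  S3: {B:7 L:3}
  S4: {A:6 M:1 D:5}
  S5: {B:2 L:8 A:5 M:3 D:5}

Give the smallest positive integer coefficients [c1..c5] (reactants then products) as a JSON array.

Coefficients: [3, 5, 4, 4, 4]

B: 3·7+5·3 = 36 | 4·7+4·0+4·2 = 36
L: 3·3+5·7 = 44 | 4·3+4·0+4·8 = 44
A: 3·8+5·4 = 44 | 4·0+4·6+4·5 = 44
M: 3·2+5·2 = 16 | 4·0+4·1+4·3 = 16
D: 3·0+5·8 = 40 | 4·0+4·5+4·5 = 40
gcd(3,5,4,4,4) = 1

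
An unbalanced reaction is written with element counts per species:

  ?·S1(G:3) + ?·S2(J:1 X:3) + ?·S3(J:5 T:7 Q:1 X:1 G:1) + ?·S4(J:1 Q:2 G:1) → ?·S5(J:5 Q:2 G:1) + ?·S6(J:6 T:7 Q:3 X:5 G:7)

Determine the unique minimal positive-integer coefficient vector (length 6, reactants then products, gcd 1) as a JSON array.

Coefficients: [5, 4, 3, 4, 1, 3]

J: 5·0+4·1+3·5+4·1 = 23 | 1·5+3·6 = 23
T: 5·0+4·0+3·7+4·0 = 21 | 1·0+3·7 = 21
Q: 5·0+4·0+3·1+4·2 = 11 | 1·2+3·3 = 11
X: 5·0+4·3+3·1+4·0 = 15 | 1·0+3·5 = 15
G: 5·3+4·0+3·1+4·1 = 22 | 1·1+3·7 = 22
gcd(5,4,3,4,1,3) = 1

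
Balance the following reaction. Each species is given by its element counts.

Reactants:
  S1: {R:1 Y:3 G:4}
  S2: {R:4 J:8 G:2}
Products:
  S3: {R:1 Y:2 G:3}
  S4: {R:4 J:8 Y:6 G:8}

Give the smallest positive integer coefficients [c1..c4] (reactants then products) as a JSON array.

R: 6·1+1·4 = 10 | 6·1+1·4 = 10
J: 6·0+1·8 = 8 | 6·0+1·8 = 8
Y: 6·3+1·0 = 18 | 6·2+1·6 = 18
G: 6·4+1·2 = 26 | 6·3+1·8 = 26
gcd(6,1,6,1) = 1

Coefficients: [6, 1, 6, 1]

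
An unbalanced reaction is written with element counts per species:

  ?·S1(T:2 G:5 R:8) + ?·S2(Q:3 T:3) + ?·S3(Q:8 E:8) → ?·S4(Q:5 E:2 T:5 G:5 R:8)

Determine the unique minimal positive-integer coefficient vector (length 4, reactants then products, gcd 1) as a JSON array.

Coefficients: [4, 4, 1, 4]

Q: 4·0+4·3+1·8 = 20 | 4·5 = 20
E: 4·0+4·0+1·8 = 8 | 4·2 = 8
T: 4·2+4·3+1·0 = 20 | 4·5 = 20
G: 4·5+4·0+1·0 = 20 | 4·5 = 20
R: 4·8+4·0+1·0 = 32 | 4·8 = 32
gcd(4,4,1,4) = 1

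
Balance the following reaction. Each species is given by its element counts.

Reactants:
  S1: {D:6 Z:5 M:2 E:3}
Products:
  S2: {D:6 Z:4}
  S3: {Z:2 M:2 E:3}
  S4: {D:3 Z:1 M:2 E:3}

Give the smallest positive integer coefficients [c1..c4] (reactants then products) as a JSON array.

D: 6·6 = 36 | 5·6+4·0+2·3 = 36
Z: 6·5 = 30 | 5·4+4·2+2·1 = 30
M: 6·2 = 12 | 5·0+4·2+2·2 = 12
E: 6·3 = 18 | 5·0+4·3+2·3 = 18
gcd(6,5,4,2) = 1

Coefficients: [6, 5, 4, 2]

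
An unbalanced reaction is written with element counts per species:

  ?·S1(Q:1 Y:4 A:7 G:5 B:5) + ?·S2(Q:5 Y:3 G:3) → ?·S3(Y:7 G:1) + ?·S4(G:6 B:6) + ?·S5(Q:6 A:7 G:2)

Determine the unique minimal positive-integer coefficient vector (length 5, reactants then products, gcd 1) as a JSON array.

Q: 6·1+6·5 = 36 | 6·0+5·0+6·6 = 36
Y: 6·4+6·3 = 42 | 6·7+5·0+6·0 = 42
A: 6·7+6·0 = 42 | 6·0+5·0+6·7 = 42
G: 6·5+6·3 = 48 | 6·1+5·6+6·2 = 48
B: 6·5+6·0 = 30 | 6·0+5·6+6·0 = 30
gcd(6,6,6,5,6) = 1

Coefficients: [6, 6, 6, 5, 6]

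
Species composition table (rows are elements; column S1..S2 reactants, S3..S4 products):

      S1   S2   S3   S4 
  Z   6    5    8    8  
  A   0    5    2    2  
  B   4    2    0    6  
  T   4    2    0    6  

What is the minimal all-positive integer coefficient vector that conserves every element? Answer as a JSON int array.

Coefficients: [5, 2, 1, 4]

Z: 5·6+2·5 = 40 | 1·8+4·8 = 40
A: 5·0+2·5 = 10 | 1·2+4·2 = 10
B: 5·4+2·2 = 24 | 1·0+4·6 = 24
T: 5·4+2·2 = 24 | 1·0+4·6 = 24
gcd(5,2,1,4) = 1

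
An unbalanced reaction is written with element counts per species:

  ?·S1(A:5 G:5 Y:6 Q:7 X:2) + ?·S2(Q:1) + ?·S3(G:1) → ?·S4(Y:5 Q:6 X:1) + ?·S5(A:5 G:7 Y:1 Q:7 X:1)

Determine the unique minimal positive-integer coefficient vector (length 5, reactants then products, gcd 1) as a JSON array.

A: 1·5+6·0+2·0 = 5 | 1·0+1·5 = 5
G: 1·5+6·0+2·1 = 7 | 1·0+1·7 = 7
Y: 1·6+6·0+2·0 = 6 | 1·5+1·1 = 6
Q: 1·7+6·1+2·0 = 13 | 1·6+1·7 = 13
X: 1·2+6·0+2·0 = 2 | 1·1+1·1 = 2
gcd(1,6,2,1,1) = 1

Coefficients: [1, 6, 2, 1, 1]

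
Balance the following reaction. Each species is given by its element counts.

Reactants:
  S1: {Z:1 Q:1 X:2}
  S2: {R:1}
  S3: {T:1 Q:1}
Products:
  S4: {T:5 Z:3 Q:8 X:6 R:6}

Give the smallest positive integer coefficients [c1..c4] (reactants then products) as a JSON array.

T: 3·0+6·0+5·1 = 5 | 1·5 = 5
Z: 3·1+6·0+5·0 = 3 | 1·3 = 3
Q: 3·1+6·0+5·1 = 8 | 1·8 = 8
X: 3·2+6·0+5·0 = 6 | 1·6 = 6
R: 3·0+6·1+5·0 = 6 | 1·6 = 6
gcd(3,6,5,1) = 1

Coefficients: [3, 6, 5, 1]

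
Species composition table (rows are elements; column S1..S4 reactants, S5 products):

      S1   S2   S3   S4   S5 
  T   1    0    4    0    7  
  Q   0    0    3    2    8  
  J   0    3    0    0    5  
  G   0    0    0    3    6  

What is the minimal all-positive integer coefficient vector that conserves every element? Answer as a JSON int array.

T: 5·1+5·0+4·4+6·0 = 21 | 3·7 = 21
Q: 5·0+5·0+4·3+6·2 = 24 | 3·8 = 24
J: 5·0+5·3+4·0+6·0 = 15 | 3·5 = 15
G: 5·0+5·0+4·0+6·3 = 18 | 3·6 = 18
gcd(5,5,4,6,3) = 1

Coefficients: [5, 5, 4, 6, 3]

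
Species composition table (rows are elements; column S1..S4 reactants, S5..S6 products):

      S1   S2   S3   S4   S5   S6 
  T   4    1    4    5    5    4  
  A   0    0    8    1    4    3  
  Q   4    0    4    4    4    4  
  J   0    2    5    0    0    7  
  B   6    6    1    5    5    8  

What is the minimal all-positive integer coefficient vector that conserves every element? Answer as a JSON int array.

Coefficients: [3, 3, 3, 1, 4, 3]

T: 3·4+3·1+3·4+1·5 = 32 | 4·5+3·4 = 32
A: 3·0+3·0+3·8+1·1 = 25 | 4·4+3·3 = 25
Q: 3·4+3·0+3·4+1·4 = 28 | 4·4+3·4 = 28
J: 3·0+3·2+3·5+1·0 = 21 | 4·0+3·7 = 21
B: 3·6+3·6+3·1+1·5 = 44 | 4·5+3·8 = 44
gcd(3,3,3,1,4,3) = 1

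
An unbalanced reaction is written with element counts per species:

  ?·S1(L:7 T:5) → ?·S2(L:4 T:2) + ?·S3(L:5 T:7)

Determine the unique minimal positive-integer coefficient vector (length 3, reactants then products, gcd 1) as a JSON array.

Coefficients: [3, 4, 1]

L: 3·7 = 21 | 4·4+1·5 = 21
T: 3·5 = 15 | 4·2+1·7 = 15
gcd(3,4,1) = 1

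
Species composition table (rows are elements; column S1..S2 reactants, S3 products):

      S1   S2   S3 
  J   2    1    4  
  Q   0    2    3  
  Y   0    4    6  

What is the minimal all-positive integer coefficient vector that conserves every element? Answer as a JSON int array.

Coefficients: [5, 6, 4]

J: 5·2+6·1 = 16 | 4·4 = 16
Q: 5·0+6·2 = 12 | 4·3 = 12
Y: 5·0+6·4 = 24 | 4·6 = 24
gcd(5,6,4) = 1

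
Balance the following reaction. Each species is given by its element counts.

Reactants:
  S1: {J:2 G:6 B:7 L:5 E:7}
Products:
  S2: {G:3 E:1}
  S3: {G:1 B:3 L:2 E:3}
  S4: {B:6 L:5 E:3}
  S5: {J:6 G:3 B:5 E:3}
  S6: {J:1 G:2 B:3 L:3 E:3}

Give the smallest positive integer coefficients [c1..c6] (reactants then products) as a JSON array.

J: 5·2 = 10 | 5·0+4·0+1·0+1·6+4·1 = 10
G: 5·6 = 30 | 5·3+4·1+1·0+1·3+4·2 = 30
B: 5·7 = 35 | 5·0+4·3+1·6+1·5+4·3 = 35
L: 5·5 = 25 | 5·0+4·2+1·5+1·0+4·3 = 25
E: 5·7 = 35 | 5·1+4·3+1·3+1·3+4·3 = 35
gcd(5,5,4,1,1,4) = 1

Coefficients: [5, 5, 4, 1, 1, 4]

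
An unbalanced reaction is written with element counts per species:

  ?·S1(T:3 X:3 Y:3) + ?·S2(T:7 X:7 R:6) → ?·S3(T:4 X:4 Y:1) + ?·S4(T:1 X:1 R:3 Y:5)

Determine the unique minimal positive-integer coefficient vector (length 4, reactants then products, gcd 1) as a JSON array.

T: 5·3+1·7 = 22 | 5·4+2·1 = 22
X: 5·3+1·7 = 22 | 5·4+2·1 = 22
R: 5·0+1·6 = 6 | 5·0+2·3 = 6
Y: 5·3+1·0 = 15 | 5·1+2·5 = 15
gcd(5,1,5,2) = 1

Coefficients: [5, 1, 5, 2]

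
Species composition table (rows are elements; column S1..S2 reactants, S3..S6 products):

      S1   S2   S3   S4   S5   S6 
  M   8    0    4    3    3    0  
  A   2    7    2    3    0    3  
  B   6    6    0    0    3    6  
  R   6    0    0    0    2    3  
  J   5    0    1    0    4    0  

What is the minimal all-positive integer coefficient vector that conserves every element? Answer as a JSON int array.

Coefficients: [5, 4, 1, 6, 6, 6]

M: 5·8+4·0 = 40 | 1·4+6·3+6·3+6·0 = 40
A: 5·2+4·7 = 38 | 1·2+6·3+6·0+6·3 = 38
B: 5·6+4·6 = 54 | 1·0+6·0+6·3+6·6 = 54
R: 5·6+4·0 = 30 | 1·0+6·0+6·2+6·3 = 30
J: 5·5+4·0 = 25 | 1·1+6·0+6·4+6·0 = 25
gcd(5,4,1,6,6,6) = 1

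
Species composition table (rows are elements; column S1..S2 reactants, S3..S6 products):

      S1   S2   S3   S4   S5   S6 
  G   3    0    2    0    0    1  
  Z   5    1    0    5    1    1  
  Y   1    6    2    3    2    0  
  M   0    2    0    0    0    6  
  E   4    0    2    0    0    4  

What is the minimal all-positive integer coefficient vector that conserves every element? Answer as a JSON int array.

G: 3·3+3·0 = 9 | 4·2+3·0+2·0+1·1 = 9
Z: 3·5+3·1 = 18 | 4·0+3·5+2·1+1·1 = 18
Y: 3·1+3·6 = 21 | 4·2+3·3+2·2+1·0 = 21
M: 3·0+3·2 = 6 | 4·0+3·0+2·0+1·6 = 6
E: 3·4+3·0 = 12 | 4·2+3·0+2·0+1·4 = 12
gcd(3,3,4,3,2,1) = 1

Coefficients: [3, 3, 4, 3, 2, 1]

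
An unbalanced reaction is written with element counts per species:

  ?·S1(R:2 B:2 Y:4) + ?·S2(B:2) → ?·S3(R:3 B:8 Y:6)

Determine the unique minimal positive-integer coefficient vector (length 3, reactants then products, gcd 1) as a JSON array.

Coefficients: [3, 5, 2]

R: 3·2+5·0 = 6 | 2·3 = 6
B: 3·2+5·2 = 16 | 2·8 = 16
Y: 3·4+5·0 = 12 | 2·6 = 12
gcd(3,5,2) = 1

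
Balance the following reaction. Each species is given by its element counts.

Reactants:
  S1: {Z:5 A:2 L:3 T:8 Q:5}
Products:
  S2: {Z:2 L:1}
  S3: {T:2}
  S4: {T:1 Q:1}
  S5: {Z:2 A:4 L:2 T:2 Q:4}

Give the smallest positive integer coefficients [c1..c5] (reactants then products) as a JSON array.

Coefficients: [2, 4, 4, 6, 1]

Z: 2·5 = 10 | 4·2+4·0+6·0+1·2 = 10
A: 2·2 = 4 | 4·0+4·0+6·0+1·4 = 4
L: 2·3 = 6 | 4·1+4·0+6·0+1·2 = 6
T: 2·8 = 16 | 4·0+4·2+6·1+1·2 = 16
Q: 2·5 = 10 | 4·0+4·0+6·1+1·4 = 10
gcd(2,4,4,6,1) = 1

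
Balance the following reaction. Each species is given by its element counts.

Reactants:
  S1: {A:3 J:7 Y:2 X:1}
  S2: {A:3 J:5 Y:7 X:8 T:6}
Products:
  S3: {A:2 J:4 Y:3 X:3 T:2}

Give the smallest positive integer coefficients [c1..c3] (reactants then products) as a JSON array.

A: 1·3+1·3 = 6 | 3·2 = 6
J: 1·7+1·5 = 12 | 3·4 = 12
Y: 1·2+1·7 = 9 | 3·3 = 9
X: 1·1+1·8 = 9 | 3·3 = 9
T: 1·0+1·6 = 6 | 3·2 = 6
gcd(1,1,3) = 1

Coefficients: [1, 1, 3]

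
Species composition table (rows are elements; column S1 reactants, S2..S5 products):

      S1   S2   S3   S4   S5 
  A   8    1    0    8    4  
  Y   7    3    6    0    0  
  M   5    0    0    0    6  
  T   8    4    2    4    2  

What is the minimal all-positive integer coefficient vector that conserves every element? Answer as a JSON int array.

A: 6·8 = 48 | 4·1+5·0+3·8+5·4 = 48
Y: 6·7 = 42 | 4·3+5·6+3·0+5·0 = 42
M: 6·5 = 30 | 4·0+5·0+3·0+5·6 = 30
T: 6·8 = 48 | 4·4+5·2+3·4+5·2 = 48
gcd(6,4,5,3,5) = 1

Coefficients: [6, 4, 5, 3, 5]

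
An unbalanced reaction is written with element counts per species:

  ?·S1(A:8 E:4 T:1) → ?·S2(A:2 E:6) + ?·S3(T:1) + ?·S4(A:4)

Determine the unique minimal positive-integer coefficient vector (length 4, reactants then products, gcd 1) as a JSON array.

Coefficients: [3, 2, 3, 5]

A: 3·8 = 24 | 2·2+3·0+5·4 = 24
E: 3·4 = 12 | 2·6+3·0+5·0 = 12
T: 3·1 = 3 | 2·0+3·1+5·0 = 3
gcd(3,2,3,5) = 1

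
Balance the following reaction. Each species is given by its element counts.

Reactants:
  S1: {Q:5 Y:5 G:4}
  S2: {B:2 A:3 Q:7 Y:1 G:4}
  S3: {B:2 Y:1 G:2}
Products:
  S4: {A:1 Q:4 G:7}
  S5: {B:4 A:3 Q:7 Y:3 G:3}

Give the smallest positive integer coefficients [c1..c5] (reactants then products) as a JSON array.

Coefficients: [1, 6, 4, 3, 5]

B: 1·0+6·2+4·2 = 20 | 3·0+5·4 = 20
A: 1·0+6·3+4·0 = 18 | 3·1+5·3 = 18
Q: 1·5+6·7+4·0 = 47 | 3·4+5·7 = 47
Y: 1·5+6·1+4·1 = 15 | 3·0+5·3 = 15
G: 1·4+6·4+4·2 = 36 | 3·7+5·3 = 36
gcd(1,6,4,3,5) = 1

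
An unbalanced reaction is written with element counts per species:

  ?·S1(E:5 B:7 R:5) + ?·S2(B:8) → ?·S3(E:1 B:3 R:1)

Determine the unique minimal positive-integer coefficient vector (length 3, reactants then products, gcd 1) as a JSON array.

Coefficients: [1, 1, 5]

E: 1·5+1·0 = 5 | 5·1 = 5
B: 1·7+1·8 = 15 | 5·3 = 15
R: 1·5+1·0 = 5 | 5·1 = 5
gcd(1,1,5) = 1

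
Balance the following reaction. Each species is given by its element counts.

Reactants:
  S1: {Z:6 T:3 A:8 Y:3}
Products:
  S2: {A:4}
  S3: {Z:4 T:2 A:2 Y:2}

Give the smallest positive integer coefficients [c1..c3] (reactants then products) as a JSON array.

Coefficients: [4, 5, 6]

Z: 4·6 = 24 | 5·0+6·4 = 24
T: 4·3 = 12 | 5·0+6·2 = 12
A: 4·8 = 32 | 5·4+6·2 = 32
Y: 4·3 = 12 | 5·0+6·2 = 12
gcd(4,5,6) = 1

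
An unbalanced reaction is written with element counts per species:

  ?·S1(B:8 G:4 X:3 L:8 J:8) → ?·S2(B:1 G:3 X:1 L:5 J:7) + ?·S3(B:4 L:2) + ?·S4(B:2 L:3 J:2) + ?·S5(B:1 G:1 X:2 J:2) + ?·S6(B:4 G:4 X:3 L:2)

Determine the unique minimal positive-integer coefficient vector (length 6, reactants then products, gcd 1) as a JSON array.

Coefficients: [5, 4, 6, 2, 4, 1]

B: 5·8 = 40 | 4·1+6·4+2·2+4·1+1·4 = 40
G: 5·4 = 20 | 4·3+6·0+2·0+4·1+1·4 = 20
X: 5·3 = 15 | 4·1+6·0+2·0+4·2+1·3 = 15
L: 5·8 = 40 | 4·5+6·2+2·3+4·0+1·2 = 40
J: 5·8 = 40 | 4·7+6·0+2·2+4·2+1·0 = 40
gcd(5,4,6,2,4,1) = 1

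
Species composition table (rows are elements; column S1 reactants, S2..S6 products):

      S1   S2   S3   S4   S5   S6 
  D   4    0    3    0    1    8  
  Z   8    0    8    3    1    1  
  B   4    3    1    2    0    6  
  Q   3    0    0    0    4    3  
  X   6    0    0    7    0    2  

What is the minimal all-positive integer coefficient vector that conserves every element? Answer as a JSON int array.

D: 5·4 = 20 | 1·0+3·3+4·0+3·1+1·8 = 20
Z: 5·8 = 40 | 1·0+3·8+4·3+3·1+1·1 = 40
B: 5·4 = 20 | 1·3+3·1+4·2+3·0+1·6 = 20
Q: 5·3 = 15 | 1·0+3·0+4·0+3·4+1·3 = 15
X: 5·6 = 30 | 1·0+3·0+4·7+3·0+1·2 = 30
gcd(5,1,3,4,3,1) = 1

Coefficients: [5, 1, 3, 4, 3, 1]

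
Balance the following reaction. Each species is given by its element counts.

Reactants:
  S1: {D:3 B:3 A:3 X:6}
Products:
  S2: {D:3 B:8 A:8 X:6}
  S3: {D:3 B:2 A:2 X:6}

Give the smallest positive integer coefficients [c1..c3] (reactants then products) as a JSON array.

Coefficients: [6, 1, 5]

D: 6·3 = 18 | 1·3+5·3 = 18
B: 6·3 = 18 | 1·8+5·2 = 18
A: 6·3 = 18 | 1·8+5·2 = 18
X: 6·6 = 36 | 1·6+5·6 = 36
gcd(6,1,5) = 1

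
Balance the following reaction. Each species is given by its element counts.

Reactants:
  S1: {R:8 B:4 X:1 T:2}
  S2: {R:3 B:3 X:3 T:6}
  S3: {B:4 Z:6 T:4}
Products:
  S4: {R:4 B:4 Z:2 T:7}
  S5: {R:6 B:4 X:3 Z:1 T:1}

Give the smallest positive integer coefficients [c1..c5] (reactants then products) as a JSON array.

Coefficients: [6, 4, 3, 6, 6]

R: 6·8+4·3+3·0 = 60 | 6·4+6·6 = 60
B: 6·4+4·3+3·4 = 48 | 6·4+6·4 = 48
X: 6·1+4·3+3·0 = 18 | 6·0+6·3 = 18
Z: 6·0+4·0+3·6 = 18 | 6·2+6·1 = 18
T: 6·2+4·6+3·4 = 48 | 6·7+6·1 = 48
gcd(6,4,3,6,6) = 1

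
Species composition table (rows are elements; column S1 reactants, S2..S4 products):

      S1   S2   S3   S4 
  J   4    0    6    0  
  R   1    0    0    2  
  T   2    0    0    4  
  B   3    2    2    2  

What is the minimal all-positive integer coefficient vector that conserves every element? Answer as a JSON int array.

Coefficients: [6, 2, 4, 3]

J: 6·4 = 24 | 2·0+4·6+3·0 = 24
R: 6·1 = 6 | 2·0+4·0+3·2 = 6
T: 6·2 = 12 | 2·0+4·0+3·4 = 12
B: 6·3 = 18 | 2·2+4·2+3·2 = 18
gcd(6,2,4,3) = 1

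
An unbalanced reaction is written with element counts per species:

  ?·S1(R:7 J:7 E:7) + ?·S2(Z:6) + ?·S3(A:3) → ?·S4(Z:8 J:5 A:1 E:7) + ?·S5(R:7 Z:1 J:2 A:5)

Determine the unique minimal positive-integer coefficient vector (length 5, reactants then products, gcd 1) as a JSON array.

R: 2·7+3·0+4·0 = 14 | 2·0+2·7 = 14
Z: 2·0+3·6+4·0 = 18 | 2·8+2·1 = 18
J: 2·7+3·0+4·0 = 14 | 2·5+2·2 = 14
A: 2·0+3·0+4·3 = 12 | 2·1+2·5 = 12
E: 2·7+3·0+4·0 = 14 | 2·7+2·0 = 14
gcd(2,3,4,2,2) = 1

Coefficients: [2, 3, 4, 2, 2]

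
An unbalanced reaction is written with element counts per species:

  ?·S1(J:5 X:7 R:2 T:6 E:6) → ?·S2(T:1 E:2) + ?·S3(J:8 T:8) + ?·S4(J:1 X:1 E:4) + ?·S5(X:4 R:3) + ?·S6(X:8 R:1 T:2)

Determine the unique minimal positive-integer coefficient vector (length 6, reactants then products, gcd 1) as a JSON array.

Coefficients: [2, 2, 1, 2, 1, 1]

J: 2·5 = 10 | 2·0+1·8+2·1+1·0+1·0 = 10
X: 2·7 = 14 | 2·0+1·0+2·1+1·4+1·8 = 14
R: 2·2 = 4 | 2·0+1·0+2·0+1·3+1·1 = 4
T: 2·6 = 12 | 2·1+1·8+2·0+1·0+1·2 = 12
E: 2·6 = 12 | 2·2+1·0+2·4+1·0+1·0 = 12
gcd(2,2,1,2,1,1) = 1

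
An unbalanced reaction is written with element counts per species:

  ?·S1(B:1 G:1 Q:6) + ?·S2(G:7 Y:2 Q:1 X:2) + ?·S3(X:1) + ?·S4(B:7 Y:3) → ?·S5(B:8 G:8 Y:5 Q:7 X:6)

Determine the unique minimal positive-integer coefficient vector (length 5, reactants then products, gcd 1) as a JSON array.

B: 1·1+1·0+4·0+1·7 = 8 | 1·8 = 8
G: 1·1+1·7+4·0+1·0 = 8 | 1·8 = 8
Y: 1·0+1·2+4·0+1·3 = 5 | 1·5 = 5
Q: 1·6+1·1+4·0+1·0 = 7 | 1·7 = 7
X: 1·0+1·2+4·1+1·0 = 6 | 1·6 = 6
gcd(1,1,4,1,1) = 1

Coefficients: [1, 1, 4, 1, 1]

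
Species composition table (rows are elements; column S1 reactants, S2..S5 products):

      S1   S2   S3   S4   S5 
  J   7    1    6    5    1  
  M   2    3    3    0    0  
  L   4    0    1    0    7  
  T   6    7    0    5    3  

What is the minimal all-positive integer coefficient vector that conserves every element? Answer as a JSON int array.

J: 6·7 = 42 | 1·1+3·6+4·5+3·1 = 42
M: 6·2 = 12 | 1·3+3·3+4·0+3·0 = 12
L: 6·4 = 24 | 1·0+3·1+4·0+3·7 = 24
T: 6·6 = 36 | 1·7+3·0+4·5+3·3 = 36
gcd(6,1,3,4,3) = 1

Coefficients: [6, 1, 3, 4, 3]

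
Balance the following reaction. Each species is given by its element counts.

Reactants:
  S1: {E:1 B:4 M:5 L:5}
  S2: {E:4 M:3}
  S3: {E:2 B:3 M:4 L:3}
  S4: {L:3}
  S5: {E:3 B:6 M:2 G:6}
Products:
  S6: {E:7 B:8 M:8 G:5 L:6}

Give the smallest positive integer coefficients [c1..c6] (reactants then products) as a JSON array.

E: 3·1+5·4+2·2+5·0+5·3 = 42 | 6·7 = 42
B: 3·4+5·0+2·3+5·0+5·6 = 48 | 6·8 = 48
M: 3·5+5·3+2·4+5·0+5·2 = 48 | 6·8 = 48
G: 3·0+5·0+2·0+5·0+5·6 = 30 | 6·5 = 30
L: 3·5+5·0+2·3+5·3+5·0 = 36 | 6·6 = 36
gcd(3,5,2,5,5,6) = 1

Coefficients: [3, 5, 2, 5, 5, 6]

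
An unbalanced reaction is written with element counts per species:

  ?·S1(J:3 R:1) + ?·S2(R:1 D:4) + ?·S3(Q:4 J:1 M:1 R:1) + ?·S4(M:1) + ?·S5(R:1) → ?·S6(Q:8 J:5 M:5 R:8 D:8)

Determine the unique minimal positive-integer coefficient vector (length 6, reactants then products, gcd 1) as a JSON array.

Coefficients: [1, 2, 2, 3, 3, 1]

Q: 1·0+2·0+2·4+3·0+3·0 = 8 | 1·8 = 8
J: 1·3+2·0+2·1+3·0+3·0 = 5 | 1·5 = 5
M: 1·0+2·0+2·1+3·1+3·0 = 5 | 1·5 = 5
R: 1·1+2·1+2·1+3·0+3·1 = 8 | 1·8 = 8
D: 1·0+2·4+2·0+3·0+3·0 = 8 | 1·8 = 8
gcd(1,2,2,3,3,1) = 1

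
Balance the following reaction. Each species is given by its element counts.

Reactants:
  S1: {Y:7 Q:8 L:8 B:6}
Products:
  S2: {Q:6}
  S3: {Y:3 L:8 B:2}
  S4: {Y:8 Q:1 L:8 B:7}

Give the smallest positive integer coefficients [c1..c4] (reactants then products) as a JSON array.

Y: 5·7 = 35 | 6·0+1·3+4·8 = 35
Q: 5·8 = 40 | 6·6+1·0+4·1 = 40
L: 5·8 = 40 | 6·0+1·8+4·8 = 40
B: 5·6 = 30 | 6·0+1·2+4·7 = 30
gcd(5,6,1,4) = 1

Coefficients: [5, 6, 1, 4]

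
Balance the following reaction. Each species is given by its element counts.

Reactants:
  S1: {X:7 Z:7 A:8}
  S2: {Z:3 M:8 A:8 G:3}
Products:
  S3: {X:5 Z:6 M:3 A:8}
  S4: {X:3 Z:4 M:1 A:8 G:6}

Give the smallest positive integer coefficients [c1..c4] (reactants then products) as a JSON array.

X: 4·7+2·0 = 28 | 5·5+1·3 = 28
Z: 4·7+2·3 = 34 | 5·6+1·4 = 34
M: 4·0+2·8 = 16 | 5·3+1·1 = 16
A: 4·8+2·8 = 48 | 5·8+1·8 = 48
G: 4·0+2·3 = 6 | 5·0+1·6 = 6
gcd(4,2,5,1) = 1

Coefficients: [4, 2, 5, 1]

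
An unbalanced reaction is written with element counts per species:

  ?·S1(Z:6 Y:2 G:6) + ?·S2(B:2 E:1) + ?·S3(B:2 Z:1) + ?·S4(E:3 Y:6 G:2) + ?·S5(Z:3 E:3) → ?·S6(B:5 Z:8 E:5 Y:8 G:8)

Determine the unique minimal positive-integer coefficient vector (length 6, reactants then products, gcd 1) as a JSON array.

Coefficients: [4, 5, 5, 4, 1, 4]

B: 4·0+5·2+5·2+4·0+1·0 = 20 | 4·5 = 20
Z: 4·6+5·0+5·1+4·0+1·3 = 32 | 4·8 = 32
E: 4·0+5·1+5·0+4·3+1·3 = 20 | 4·5 = 20
Y: 4·2+5·0+5·0+4·6+1·0 = 32 | 4·8 = 32
G: 4·6+5·0+5·0+4·2+1·0 = 32 | 4·8 = 32
gcd(4,5,5,4,1,4) = 1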